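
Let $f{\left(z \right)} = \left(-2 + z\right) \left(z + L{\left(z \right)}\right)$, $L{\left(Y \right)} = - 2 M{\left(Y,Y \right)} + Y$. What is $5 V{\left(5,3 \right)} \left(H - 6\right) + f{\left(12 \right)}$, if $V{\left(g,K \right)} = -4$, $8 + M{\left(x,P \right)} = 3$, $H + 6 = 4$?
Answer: $500$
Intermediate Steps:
$H = -2$ ($H = -6 + 4 = -2$)
$M{\left(x,P \right)} = -5$ ($M{\left(x,P \right)} = -8 + 3 = -5$)
$L{\left(Y \right)} = 10 + Y$ ($L{\left(Y \right)} = \left(-2\right) \left(-5\right) + Y = 10 + Y$)
$f{\left(z \right)} = \left(-2 + z\right) \left(10 + 2 z\right)$ ($f{\left(z \right)} = \left(-2 + z\right) \left(z + \left(10 + z\right)\right) = \left(-2 + z\right) \left(10 + 2 z\right)$)
$5 V{\left(5,3 \right)} \left(H - 6\right) + f{\left(12 \right)} = 5 \left(- 4 \left(-2 - 6\right)\right) + \left(-20 + 2 \cdot 12^{2} + 6 \cdot 12\right) = 5 \left(- 4 \left(-2 - 6\right)\right) + \left(-20 + 2 \cdot 144 + 72\right) = 5 \left(\left(-4\right) \left(-8\right)\right) + \left(-20 + 288 + 72\right) = 5 \cdot 32 + 340 = 160 + 340 = 500$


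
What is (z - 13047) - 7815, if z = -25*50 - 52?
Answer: -22164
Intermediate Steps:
z = -1302 (z = -1250 - 52 = -1302)
(z - 13047) - 7815 = (-1302 - 13047) - 7815 = -14349 - 7815 = -22164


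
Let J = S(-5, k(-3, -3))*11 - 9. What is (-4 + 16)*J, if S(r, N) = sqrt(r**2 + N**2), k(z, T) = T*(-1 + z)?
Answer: 1608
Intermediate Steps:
S(r, N) = sqrt(N**2 + r**2)
J = 134 (J = sqrt((-3*(-1 - 3))**2 + (-5)**2)*11 - 9 = sqrt((-3*(-4))**2 + 25)*11 - 9 = sqrt(12**2 + 25)*11 - 9 = sqrt(144 + 25)*11 - 9 = sqrt(169)*11 - 9 = 13*11 - 9 = 143 - 9 = 134)
(-4 + 16)*J = (-4 + 16)*134 = 12*134 = 1608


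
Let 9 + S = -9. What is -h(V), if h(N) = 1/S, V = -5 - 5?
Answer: 1/18 ≈ 0.055556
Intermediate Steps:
S = -18 (S = -9 - 9 = -18)
V = -10
h(N) = -1/18 (h(N) = 1/(-18) = -1/18)
-h(V) = -1*(-1/18) = 1/18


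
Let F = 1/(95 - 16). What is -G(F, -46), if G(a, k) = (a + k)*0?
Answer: 0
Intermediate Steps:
F = 1/79 ≈ 0.012658
G(a, k) = 0
-G(F, -46) = -1*0 = 0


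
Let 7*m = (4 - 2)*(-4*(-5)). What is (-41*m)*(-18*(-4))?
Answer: -118080/7 ≈ -16869.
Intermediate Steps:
m = 40/7 (m = ((4 - 2)*(-4*(-5)))/7 = (2*20)/7 = (⅐)*40 = 40/7 ≈ 5.7143)
(-41*m)*(-18*(-4)) = (-41*40/7)*(-18*(-4)) = -1640/7*72 = -118080/7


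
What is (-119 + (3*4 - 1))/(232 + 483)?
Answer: -108/715 ≈ -0.15105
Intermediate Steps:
(-119 + (3*4 - 1))/(232 + 483) = (-119 + (12 - 1))/715 = (-119 + 11)*(1/715) = -108*1/715 = -108/715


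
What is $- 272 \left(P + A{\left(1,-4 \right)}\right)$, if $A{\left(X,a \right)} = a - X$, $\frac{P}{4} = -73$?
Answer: $80784$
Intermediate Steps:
$P = -292$ ($P = 4 \left(-73\right) = -292$)
$- 272 \left(P + A{\left(1,-4 \right)}\right) = - 272 \left(-292 - 5\right) = \left(-272\right) \left(-297\right) = 80784$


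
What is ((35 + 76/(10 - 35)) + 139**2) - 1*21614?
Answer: -56526/25 ≈ -2261.0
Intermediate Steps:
((35 + 76/(10 - 35)) + 139**2) - 1*21614 = ((35 + 76/(-25)) + 19321) - 21614 = ((35 - 1/25*76) + 19321) - 21614 = ((35 - 76/25) + 19321) - 21614 = (799/25 + 19321) - 21614 = 483824/25 - 21614 = -56526/25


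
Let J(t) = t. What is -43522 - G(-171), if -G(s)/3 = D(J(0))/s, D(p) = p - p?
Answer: -43522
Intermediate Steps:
D(p) = 0
G(s) = 0 (G(s) = -0/s = -3*0 = 0)
-43522 - G(-171) = -43522 - 1*0 = -43522 + 0 = -43522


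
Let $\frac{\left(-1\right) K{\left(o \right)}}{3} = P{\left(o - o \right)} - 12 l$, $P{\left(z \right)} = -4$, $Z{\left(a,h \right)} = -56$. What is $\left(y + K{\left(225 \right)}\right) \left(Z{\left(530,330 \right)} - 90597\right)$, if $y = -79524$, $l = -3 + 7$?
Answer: $7194947304$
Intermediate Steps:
$l = 4$
$K{\left(o \right)} = 156$ ($K{\left(o \right)} = - 3 \left(-4 - 48\right) = \left(-3\right) \left(-52\right) = 156$)
$\left(y + K{\left(225 \right)}\right) \left(Z{\left(530,330 \right)} - 90597\right) = \left(-79524 + 156\right) \left(-56 - 90597\right) = \left(-79368\right) \left(-90653\right) = 7194947304$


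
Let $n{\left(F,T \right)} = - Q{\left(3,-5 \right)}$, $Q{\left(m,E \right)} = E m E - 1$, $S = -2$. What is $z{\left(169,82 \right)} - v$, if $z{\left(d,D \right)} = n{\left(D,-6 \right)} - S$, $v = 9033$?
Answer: $-9105$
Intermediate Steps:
$Q{\left(m,E \right)} = -1 + m E^{2}$ ($Q{\left(m,E \right)} = m E^{2} - 1 = -1 + m E^{2}$)
$n{\left(F,T \right)} = -74$ ($n{\left(F,T \right)} = - (-1 + 3 \left(-5\right)^{2}) = - (-1 + 3 \cdot 25) = - (-1 + 75) = \left(-1\right) 74 = -74$)
$z{\left(d,D \right)} = -72$ ($z{\left(d,D \right)} = -74 - -2 = -74 + 2 = -72$)
$z{\left(169,82 \right)} - v = -72 - 9033 = -9105$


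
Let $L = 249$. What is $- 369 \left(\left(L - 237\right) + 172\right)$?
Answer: $-67896$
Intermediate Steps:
$- 369 \left(\left(L - 237\right) + 172\right) = - 369 \left(\left(249 - 237\right) + 172\right) = - 369 \left(12 + 172\right) = \left(-369\right) 184 = -67896$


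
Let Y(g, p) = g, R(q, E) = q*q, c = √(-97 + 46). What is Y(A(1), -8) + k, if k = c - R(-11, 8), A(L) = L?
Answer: -120 + I*√51 ≈ -120.0 + 7.1414*I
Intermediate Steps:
c = I*√51 (c = √(-51) = I*√51 ≈ 7.1414*I)
R(q, E) = q²
k = -121 + I*√51 (k = I*√51 - 1*(-11)² = I*√51 - 1*121 = I*√51 - 121 = -121 + I*√51 ≈ -121.0 + 7.1414*I)
Y(A(1), -8) + k = 1 + (-121 + I*√51) = -120 + I*√51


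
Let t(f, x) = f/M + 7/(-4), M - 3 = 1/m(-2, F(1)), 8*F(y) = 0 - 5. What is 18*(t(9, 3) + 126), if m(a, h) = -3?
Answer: 9189/4 ≈ 2297.3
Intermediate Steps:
F(y) = -5/8 (F(y) = (0 - 5)/8 = (1/8)*(-5) = -5/8)
M = 8/3 (M = 3 + 1/(-3) = 3 + 1*(-1/3) = 3 - 1/3 = 8/3 ≈ 2.6667)
t(f, x) = -7/4 + 3*f/8 (t(f, x) = f/(8/3) + 7/(-4) = f*(3/8) + 7*(-1/4) = 3*f/8 - 7/4 = -7/4 + 3*f/8)
18*(t(9, 3) + 126) = 18*((-7/4 + (3/8)*9) + 126) = 18*((-7/4 + 27/8) + 126) = 18*(13/8 + 126) = 18*(1021/8) = 9189/4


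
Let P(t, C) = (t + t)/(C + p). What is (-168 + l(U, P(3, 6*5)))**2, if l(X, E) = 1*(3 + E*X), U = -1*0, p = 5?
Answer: 27225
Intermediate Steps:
P(t, C) = 2*t/(5 + C) (P(t, C) = (t + t)/(C + 5) = (2*t)/(5 + C) = 2*t/(5 + C))
U = 0
l(X, E) = 3 + E*X
(-168 + l(U, P(3, 6*5)))**2 = (-168 + (3 + (2*3/(5 + 6*5))*0))**2 = (-168 + (3 + (2*3/(5 + 30))*0))**2 = (-168 + (3 + (2*3/35)*0))**2 = (-168 + (3 + (2*3*(1/35))*0))**2 = (-168 + (3 + (6/35)*0))**2 = (-168 + (3 + 0))**2 = (-168 + 3)**2 = (-165)**2 = 27225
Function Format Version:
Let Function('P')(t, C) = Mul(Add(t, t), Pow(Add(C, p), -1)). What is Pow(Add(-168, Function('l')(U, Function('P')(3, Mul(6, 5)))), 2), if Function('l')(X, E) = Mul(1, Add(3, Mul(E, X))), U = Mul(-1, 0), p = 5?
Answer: 27225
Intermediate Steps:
Function('P')(t, C) = Mul(2, t, Pow(Add(5, C), -1)) (Function('P')(t, C) = Mul(Add(t, t), Pow(Add(C, 5), -1)) = Mul(Mul(2, t), Pow(Add(5, C), -1)) = Mul(2, t, Pow(Add(5, C), -1)))
U = 0
Function('l')(X, E) = Add(3, Mul(E, X))
Pow(Add(-168, Function('l')(U, Function('P')(3, Mul(6, 5)))), 2) = Pow(Add(-168, Add(3, Mul(Mul(2, 3, Pow(Add(5, Mul(6, 5)), -1)), 0))), 2) = Pow(Add(-168, Add(3, Mul(Mul(2, 3, Pow(Add(5, 30), -1)), 0))), 2) = Pow(Add(-168, Add(3, Mul(Mul(2, 3, Pow(35, -1)), 0))), 2) = Pow(Add(-168, Add(3, Mul(Mul(2, 3, Rational(1, 35)), 0))), 2) = Pow(Add(-168, Add(3, Mul(Rational(6, 35), 0))), 2) = Pow(Add(-168, Add(3, 0)), 2) = Pow(Add(-168, 3), 2) = Pow(-165, 2) = 27225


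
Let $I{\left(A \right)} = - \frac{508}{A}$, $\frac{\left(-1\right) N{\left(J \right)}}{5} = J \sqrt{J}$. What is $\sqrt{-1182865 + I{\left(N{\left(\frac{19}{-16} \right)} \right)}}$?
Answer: $\frac{\sqrt{-10675356625 + 162560 i \sqrt{19}}}{95} \approx 0.036095 + 1087.6 i$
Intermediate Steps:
$N{\left(J \right)} = - 5 J^{\frac{3}{2}}$ ($N{\left(J \right)} = - 5 J \sqrt{J} = - 5 J^{\frac{3}{2}}$)
$\sqrt{-1182865 + I{\left(N{\left(\frac{19}{-16} \right)} \right)}} = \sqrt{-1182865 - \frac{508}{\left(-5\right) \left(\frac{19}{-16}\right)^{\frac{3}{2}}}} = \sqrt{-1182865 - \frac{508}{\left(-5\right) \left(19 \left(- \frac{1}{16}\right)\right)^{\frac{3}{2}}}} = \sqrt{-1182865 - \frac{508}{\left(-5\right) \left(- \frac{19}{16}\right)^{\frac{3}{2}}}} = \sqrt{-1182865 - \frac{508}{\left(-5\right) \left(- \frac{19 i \sqrt{19}}{64}\right)}} = \sqrt{-1182865 - \frac{508}{\frac{95}{64} i \sqrt{19}}} = \sqrt{-1182865 - 508 \left(- \frac{64 i \sqrt{19}}{1805}\right)} = \sqrt{-1182865 + \frac{32512 i \sqrt{19}}{1805}}$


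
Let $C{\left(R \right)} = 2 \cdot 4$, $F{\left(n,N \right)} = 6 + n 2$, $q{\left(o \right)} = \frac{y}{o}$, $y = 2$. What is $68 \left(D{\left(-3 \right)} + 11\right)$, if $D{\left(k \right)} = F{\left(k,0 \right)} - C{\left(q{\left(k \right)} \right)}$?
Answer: $204$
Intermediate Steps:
$q{\left(o \right)} = \frac{2}{o}$
$F{\left(n,N \right)} = 6 + 2 n$
$C{\left(R \right)} = 8$
$D{\left(k \right)} = -2 + 2 k$ ($D{\left(k \right)} = \left(6 + 2 k\right) - 8 = -2 + 2 k$)
$68 \left(D{\left(-3 \right)} + 11\right) = 68 \left(\left(-2 + 2 \left(-3\right)\right) + 11\right) = 68 \left(\left(-2 - 6\right) + 11\right) = 68 \left(-8 + 11\right) = 68 \cdot 3 = 204$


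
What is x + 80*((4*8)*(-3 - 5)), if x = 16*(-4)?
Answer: -20544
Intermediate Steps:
x = -64
x + 80*((4*8)*(-3 - 5)) = -64 + 80*((4*8)*(-3 - 5)) = -64 + 80*(32*(-8)) = -64 + 80*(-256) = -64 - 20480 = -20544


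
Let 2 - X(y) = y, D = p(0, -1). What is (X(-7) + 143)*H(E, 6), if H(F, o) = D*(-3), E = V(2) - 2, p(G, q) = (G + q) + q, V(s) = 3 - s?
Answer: 912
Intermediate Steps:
p(G, q) = G + 2*q
D = -2 (D = 0 + 2*(-1) = 0 - 2 = -2)
X(y) = 2 - y
E = -1 (E = (3 - 1*2) - 2 = (3 - 2) - 2 = 1 - 2 = -1)
H(F, o) = 6 (H(F, o) = -2*(-3) = 6)
(X(-7) + 143)*H(E, 6) = ((2 - 1*(-7)) + 143)*6 = ((2 + 7) + 143)*6 = (9 + 143)*6 = 152*6 = 912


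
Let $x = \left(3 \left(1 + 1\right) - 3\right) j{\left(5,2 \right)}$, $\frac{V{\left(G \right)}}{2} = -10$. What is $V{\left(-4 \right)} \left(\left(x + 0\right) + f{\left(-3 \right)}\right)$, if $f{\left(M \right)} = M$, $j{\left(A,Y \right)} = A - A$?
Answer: $60$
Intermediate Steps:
$V{\left(G \right)} = -20$ ($V{\left(G \right)} = 2 \left(-10\right) = -20$)
$j{\left(A,Y \right)} = 0$
$x = 0$ ($x = \left(3 \left(1 + 1\right) - 3\right) 0 = \left(3 \cdot 2 - 3\right) 0 = \left(6 - 3\right) 0 = 3 \cdot 0 = 0$)
$V{\left(-4 \right)} \left(\left(x + 0\right) + f{\left(-3 \right)}\right) = - 20 \left(\left(0 + 0\right) - 3\right) = - 20 \left(0 - 3\right) = \left(-20\right) \left(-3\right) = 60$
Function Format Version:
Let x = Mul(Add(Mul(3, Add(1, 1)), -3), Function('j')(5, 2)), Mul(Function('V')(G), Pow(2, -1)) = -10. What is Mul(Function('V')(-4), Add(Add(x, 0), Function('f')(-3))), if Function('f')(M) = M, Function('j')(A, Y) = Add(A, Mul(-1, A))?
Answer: 60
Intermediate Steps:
Function('V')(G) = -20 (Function('V')(G) = Mul(2, -10) = -20)
Function('j')(A, Y) = 0
x = 0 (x = Mul(Add(Mul(3, Add(1, 1)), -3), 0) = Mul(Add(Mul(3, 2), -3), 0) = Mul(Add(6, -3), 0) = Mul(3, 0) = 0)
Mul(Function('V')(-4), Add(Add(x, 0), Function('f')(-3))) = Mul(-20, Add(Add(0, 0), -3)) = Mul(-20, Add(0, -3)) = Mul(-20, -3) = 60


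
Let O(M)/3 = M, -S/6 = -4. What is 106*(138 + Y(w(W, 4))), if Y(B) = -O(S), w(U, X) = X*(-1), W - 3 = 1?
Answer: 6996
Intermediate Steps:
W = 4 (W = 3 + 1 = 4)
w(U, X) = -X
S = 24 (S = -6*(-4) = 24)
O(M) = 3*M
Y(B) = -72 (Y(B) = -3*24 = -1*72 = -72)
106*(138 + Y(w(W, 4))) = 106*(138 - 72) = 106*66 = 6996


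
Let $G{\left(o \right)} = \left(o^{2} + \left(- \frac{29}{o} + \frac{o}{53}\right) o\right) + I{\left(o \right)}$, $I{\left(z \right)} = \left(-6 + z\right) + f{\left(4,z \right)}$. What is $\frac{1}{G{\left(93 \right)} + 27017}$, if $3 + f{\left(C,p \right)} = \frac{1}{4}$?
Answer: $\frac{212}{7607501} \approx 2.7867 \cdot 10^{-5}$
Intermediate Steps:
$f{\left(C,p \right)} = - \frac{11}{4}$ ($f{\left(C,p \right)} = -3 + \frac{1}{4} = - \frac{11}{4}$)
$I{\left(z \right)} = - \frac{35}{4} + z$ ($I{\left(z \right)} = \left(-6 + z\right) - \frac{11}{4} = - \frac{35}{4} + z$)
$G{\left(o \right)} = - \frac{35}{4} + o + o^{2} + o \left(- \frac{29}{o} + \frac{o}{53}\right)$ ($G{\left(o \right)} = \left(o^{2} + \left(- \frac{29}{o} + \frac{o}{53}\right) o\right) + \left(- \frac{35}{4} + o\right) = \left(o^{2} + o \left(- \frac{29}{o} + \frac{o}{53}\right)\right) + \left(- \frac{35}{4} + o\right) = - \frac{35}{4} + o + o^{2} + o \left(- \frac{29}{o} + \frac{o}{53}\right)$)
$\frac{1}{G{\left(93 \right)} + 27017} = \frac{1}{\left(- \frac{151}{4} + 93 + \frac{54 \cdot 93^{2}}{53}\right) + 27017} = \frac{1}{\left(- \frac{151}{4} + 93 + \frac{54}{53} \cdot 8649\right) + 27017} = \frac{1}{\left(- \frac{151}{4} + 93 + \frac{467046}{53}\right) + 27017} = \frac{1}{\frac{1879897}{212} + 27017} = \frac{1}{\frac{7607501}{212}} = \frac{212}{7607501}$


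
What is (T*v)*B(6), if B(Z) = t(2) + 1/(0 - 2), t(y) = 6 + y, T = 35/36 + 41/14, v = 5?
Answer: 24575/168 ≈ 146.28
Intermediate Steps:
T = 983/252 (T = 35*(1/36) + 41*(1/14) = 35/36 + 41/14 = 983/252 ≈ 3.9008)
B(Z) = 15/2 (B(Z) = (6 + 2) + 1/(0 - 2) = 8 + 1/(-2) = 8 - ½ = 15/2)
(T*v)*B(6) = ((983/252)*5)*(15/2) = (4915/252)*(15/2) = 24575/168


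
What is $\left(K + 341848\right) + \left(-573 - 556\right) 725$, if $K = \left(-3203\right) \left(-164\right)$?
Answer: $48615$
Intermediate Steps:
$K = 525292$
$\left(K + 341848\right) + \left(-573 - 556\right) 725 = \left(525292 + 341848\right) + \left(-573 - 556\right) 725 = 867140 - 818525 = 48615$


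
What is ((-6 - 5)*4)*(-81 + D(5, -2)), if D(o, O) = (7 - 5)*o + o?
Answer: 2904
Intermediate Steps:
D(o, O) = 3*o (D(o, O) = 2*o + o = 3*o)
((-6 - 5)*4)*(-81 + D(5, -2)) = ((-6 - 5)*4)*(-81 + 3*5) = (-11*4)*(-81 + 15) = -44*(-66) = 2904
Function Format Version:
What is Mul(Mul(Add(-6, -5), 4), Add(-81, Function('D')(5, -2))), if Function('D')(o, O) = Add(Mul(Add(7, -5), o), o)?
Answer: 2904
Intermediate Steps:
Function('D')(o, O) = Mul(3, o) (Function('D')(o, O) = Add(Mul(2, o), o) = Mul(3, o))
Mul(Mul(Add(-6, -5), 4), Add(-81, Function('D')(5, -2))) = Mul(Mul(Add(-6, -5), 4), Add(-81, Mul(3, 5))) = Mul(Mul(-11, 4), Add(-81, 15)) = Mul(-44, -66) = 2904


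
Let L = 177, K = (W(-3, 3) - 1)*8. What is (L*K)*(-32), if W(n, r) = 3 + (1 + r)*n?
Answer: 453120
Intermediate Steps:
W(n, r) = 3 + n*(1 + r)
K = -80 (K = ((3 - 3 - 3*3) - 1)*8 = ((3 - 3 - 9) - 1)*8 = (-9 - 1)*8 = -10*8 = -80)
(L*K)*(-32) = (177*(-80))*(-32) = -14160*(-32) = 453120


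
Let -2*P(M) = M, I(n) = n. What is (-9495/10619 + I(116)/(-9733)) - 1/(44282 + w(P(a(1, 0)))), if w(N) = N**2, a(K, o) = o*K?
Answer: -592423403275/653822003002 ≈ -0.90609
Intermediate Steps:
a(K, o) = K*o
P(M) = -M/2
(-9495/10619 + I(116)/(-9733)) - 1/(44282 + w(P(a(1, 0)))) = (-9495/10619 + 116/(-9733)) - 1/(44282 + (-0/2)**2) = (-9495*1/10619 + 116*(-1/9733)) - 1/(44282 + (-1/2*0)**2) = (-9495/10619 - 116/9733) - 1/(44282 + 0**2) = -93646639/103354727 - 1/(44282 + 0) = -93646639/103354727 - 1/44282 = -592423403275/653822003002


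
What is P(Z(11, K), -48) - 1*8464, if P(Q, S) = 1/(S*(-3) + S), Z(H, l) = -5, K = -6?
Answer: -812543/96 ≈ -8464.0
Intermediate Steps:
P(Q, S) = -1/(2*S) (P(Q, S) = 1/(-3*S + S) = 1/(-2*S) = -1/(2*S))
P(Z(11, K), -48) - 1*8464 = -½/(-48) - 1*8464 = -½*(-1/48) - 8464 = 1/96 - 8464 = -812543/96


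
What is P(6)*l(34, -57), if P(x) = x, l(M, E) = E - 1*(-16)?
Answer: -246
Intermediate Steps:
l(M, E) = 16 + E (l(M, E) = E + 16 = 16 + E)
P(6)*l(34, -57) = 6*(16 - 57) = 6*(-41) = -246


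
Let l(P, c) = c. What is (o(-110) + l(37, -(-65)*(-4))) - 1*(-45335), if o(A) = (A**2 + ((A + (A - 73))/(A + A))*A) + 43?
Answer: 114143/2 ≈ 57072.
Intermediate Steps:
o(A) = 13/2 + A + A**2 (o(A) = (A**2 + ((A + (-73 + A))/((2*A)))*A) + 43 = (A**2 + ((-73 + 2*A)*(1/(2*A)))*A) + 43 = (A**2 + ((-73 + 2*A)/(2*A))*A) + 43 = (A**2 + (-73/2 + A)) + 43 = (-73/2 + A + A**2) + 43 = 13/2 + A + A**2)
(o(-110) + l(37, -(-65)*(-4))) - 1*(-45335) = ((13/2 - 110 + (-110)**2) - (-65)*(-4)) - 1*(-45335) = ((13/2 - 110 + 12100) - 13*20) + 45335 = (23993/2 - 260) + 45335 = 23473/2 + 45335 = 114143/2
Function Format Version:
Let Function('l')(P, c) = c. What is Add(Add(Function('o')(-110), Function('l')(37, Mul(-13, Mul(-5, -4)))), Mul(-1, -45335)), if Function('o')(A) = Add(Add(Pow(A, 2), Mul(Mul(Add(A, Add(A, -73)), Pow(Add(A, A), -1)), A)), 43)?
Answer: Rational(114143, 2) ≈ 57072.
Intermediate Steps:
Function('o')(A) = Add(Rational(13, 2), A, Pow(A, 2)) (Function('o')(A) = Add(Add(Pow(A, 2), Mul(Mul(Add(A, Add(-73, A)), Pow(Mul(2, A), -1)), A)), 43) = Add(Add(Pow(A, 2), Mul(Mul(Add(-73, Mul(2, A)), Mul(Rational(1, 2), Pow(A, -1))), A)), 43) = Add(Add(Pow(A, 2), Mul(Mul(Rational(1, 2), Pow(A, -1), Add(-73, Mul(2, A))), A)), 43) = Add(Add(Pow(A, 2), Add(Rational(-73, 2), A)), 43) = Add(Add(Rational(-73, 2), A, Pow(A, 2)), 43) = Add(Rational(13, 2), A, Pow(A, 2)))
Add(Add(Function('o')(-110), Function('l')(37, Mul(-13, Mul(-5, -4)))), Mul(-1, -45335)) = Add(Add(Add(Rational(13, 2), -110, Pow(-110, 2)), Mul(-13, Mul(-5, -4))), Mul(-1, -45335)) = Add(Add(Add(Rational(13, 2), -110, 12100), Mul(-13, 20)), 45335) = Add(Add(Rational(23993, 2), -260), 45335) = Add(Rational(23473, 2), 45335) = Rational(114143, 2)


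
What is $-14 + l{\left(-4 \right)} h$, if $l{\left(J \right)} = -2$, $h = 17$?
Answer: $-48$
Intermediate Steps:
$-14 + l{\left(-4 \right)} h = -14 - 34 = -48$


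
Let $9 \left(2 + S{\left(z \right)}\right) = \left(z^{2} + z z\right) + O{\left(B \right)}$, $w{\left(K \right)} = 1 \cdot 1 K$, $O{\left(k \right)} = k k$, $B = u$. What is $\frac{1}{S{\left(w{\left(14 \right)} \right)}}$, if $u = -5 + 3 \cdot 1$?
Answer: $\frac{1}{42} \approx 0.02381$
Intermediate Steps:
$u = -2$ ($u = -5 + 3 = -2$)
$B = -2$
$O{\left(k \right)} = k^{2}$
$w{\left(K \right)} = K$ ($w{\left(K \right)} = 1 K = K$)
$S{\left(z \right)} = - \frac{14}{9} + \frac{2 z^{2}}{9}$ ($S{\left(z \right)} = -2 + \frac{\left(z^{2} + z z\right) + \left(-2\right)^{2}}{9} = -2 + \frac{\left(z^{2} + z^{2}\right) + 4}{9} = -2 + \frac{2 z^{2} + 4}{9} = -2 + \frac{4 + 2 z^{2}}{9} = -2 + \left(\frac{4}{9} + \frac{2 z^{2}}{9}\right) = - \frac{14}{9} + \frac{2 z^{2}}{9}$)
$\frac{1}{S{\left(w{\left(14 \right)} \right)}} = \frac{1}{- \frac{14}{9} + \frac{2 \cdot 14^{2}}{9}} = \frac{1}{- \frac{14}{9} + \frac{2}{9} \cdot 196} = \frac{1}{- \frac{14}{9} + \frac{392}{9}} = \frac{1}{42}$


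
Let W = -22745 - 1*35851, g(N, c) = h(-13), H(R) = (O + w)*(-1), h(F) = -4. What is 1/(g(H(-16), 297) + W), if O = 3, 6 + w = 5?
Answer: -1/58600 ≈ -1.7065e-5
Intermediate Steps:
w = -1 (w = -6 + 5 = -1)
H(R) = -2 (H(R) = (3 - 1)*(-1) = 2*(-1) = -2)
g(N, c) = -4
W = -58596 (W = -22745 - 35851 = -58596)
1/(g(H(-16), 297) + W) = 1/(-4 - 58596) = 1/(-58600) = -1/58600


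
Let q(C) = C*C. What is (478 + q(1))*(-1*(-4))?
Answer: 1916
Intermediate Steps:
q(C) = C²
(478 + q(1))*(-1*(-4)) = (478 + 1²)*(-1*(-4)) = (478 + 1)*4 = 479*4 = 1916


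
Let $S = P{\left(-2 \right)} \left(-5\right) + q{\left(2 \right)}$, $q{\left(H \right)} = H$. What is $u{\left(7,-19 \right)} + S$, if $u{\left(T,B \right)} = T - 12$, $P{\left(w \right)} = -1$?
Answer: $2$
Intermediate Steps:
$u{\left(T,B \right)} = -12 + T$ ($u{\left(T,B \right)} = T - 12 = -12 + T$)
$S = 7$ ($S = \left(-1\right) \left(-5\right) + 2 = 5 + 2 = 7$)
$u{\left(7,-19 \right)} + S = \left(-12 + 7\right) + 7 = -5 + 7 = 2$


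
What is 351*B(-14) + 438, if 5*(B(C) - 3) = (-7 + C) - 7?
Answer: -2373/5 ≈ -474.60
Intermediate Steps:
B(C) = ⅕ + C/5 (B(C) = 3 + ((-7 + C) - 7)/5 = 3 + (-14 + C)/5 = 3 + (-14/5 + C/5) = ⅕ + C/5)
351*B(-14) + 438 = 351*(⅕ + (⅕)*(-14)) + 438 = 351*(⅕ - 14/5) + 438 = 351*(-13/5) + 438 = -4563/5 + 438 = -2373/5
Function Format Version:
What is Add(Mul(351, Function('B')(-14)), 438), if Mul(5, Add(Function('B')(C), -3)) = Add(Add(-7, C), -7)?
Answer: Rational(-2373, 5) ≈ -474.60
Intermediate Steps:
Function('B')(C) = Add(Rational(1, 5), Mul(Rational(1, 5), C)) (Function('B')(C) = Add(3, Mul(Rational(1, 5), Add(Add(-7, C), -7))) = Add(3, Mul(Rational(1, 5), Add(-14, C))) = Add(3, Add(Rational(-14, 5), Mul(Rational(1, 5), C))) = Add(Rational(1, 5), Mul(Rational(1, 5), C)))
Add(Mul(351, Function('B')(-14)), 438) = Add(Mul(351, Add(Rational(1, 5), Mul(Rational(1, 5), -14))), 438) = Add(Mul(351, Add(Rational(1, 5), Rational(-14, 5))), 438) = Add(Mul(351, Rational(-13, 5)), 438) = Add(Rational(-4563, 5), 438) = Rational(-2373, 5)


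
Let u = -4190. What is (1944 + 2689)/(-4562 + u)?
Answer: -4633/8752 ≈ -0.52936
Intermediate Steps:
(1944 + 2689)/(-4562 + u) = (1944 + 2689)/(-4562 - 4190) = 4633/(-8752) = 4633*(-1/8752) = -4633/8752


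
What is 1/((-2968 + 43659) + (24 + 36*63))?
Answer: 1/42983 ≈ 2.3265e-5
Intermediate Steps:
1/((-2968 + 43659) + (24 + 36*63)) = 1/(40691 + (24 + 2268)) = 1/(40691 + 2292) = 1/42983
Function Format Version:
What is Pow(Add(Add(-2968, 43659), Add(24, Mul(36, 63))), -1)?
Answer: Rational(1, 42983) ≈ 2.3265e-5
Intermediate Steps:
Pow(Add(Add(-2968, 43659), Add(24, Mul(36, 63))), -1) = Pow(Add(40691, Add(24, 2268)), -1) = Pow(Add(40691, 2292), -1) = Pow(42983, -1) = Rational(1, 42983)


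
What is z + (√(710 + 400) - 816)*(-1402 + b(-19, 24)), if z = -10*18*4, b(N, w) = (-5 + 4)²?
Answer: 1142496 - 1401*√1110 ≈ 1.0958e+6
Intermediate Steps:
b(N, w) = 1 (b(N, w) = (-1)² = 1)
z = -720 (z = -180*4 = -720)
z + (√(710 + 400) - 816)*(-1402 + b(-19, 24)) = -720 + (√(710 + 400) - 816)*(-1402 + 1) = -720 + (√1110 - 816)*(-1401) = -720 + (-816 + √1110)*(-1401) = -720 + (1143216 - 1401*√1110) = 1142496 - 1401*√1110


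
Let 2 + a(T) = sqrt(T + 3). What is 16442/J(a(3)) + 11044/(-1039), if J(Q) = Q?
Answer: 17072194/1039 + 8221*sqrt(6) ≈ 36569.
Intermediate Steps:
a(T) = -2 + sqrt(3 + T) (a(T) = -2 + sqrt(T + 3) = -2 + sqrt(3 + T))
16442/J(a(3)) + 11044/(-1039) = 16442/(-2 + sqrt(3 + 3)) + 11044/(-1039) = 16442/(-2 + sqrt(6)) + 11044*(-1/1039) = 16442/(-2 + sqrt(6)) - 11044/1039 = -11044/1039 + 16442/(-2 + sqrt(6))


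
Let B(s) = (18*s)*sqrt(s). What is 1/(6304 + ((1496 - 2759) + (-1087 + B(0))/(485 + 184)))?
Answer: 669/3371342 ≈ 0.00019844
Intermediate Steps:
B(s) = 18*s**(3/2)
1/(6304 + ((1496 - 2759) + (-1087 + B(0))/(485 + 184))) = 1/(6304 + ((1496 - 2759) + (-1087 + 18*0**(3/2))/(485 + 184))) = 1/(6304 + (-1263 + (-1087 + 18*0)/669)) = 1/(6304 + (-1263 + (-1087 + 0)*(1/669))) = 1/(6304 + (-1263 - 1087*1/669)) = 1/(6304 + (-1263 - 1087/669)) = 1/(6304 - 846034/669) = 1/(3371342/669) = 669/3371342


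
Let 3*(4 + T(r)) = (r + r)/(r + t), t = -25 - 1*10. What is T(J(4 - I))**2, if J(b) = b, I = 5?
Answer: 46225/2916 ≈ 15.852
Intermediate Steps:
t = -35 (t = -25 - 10 = -35)
T(r) = -4 + 2*r/(3*(-35 + r)) (T(r) = -4 + ((r + r)/(r - 35))/3 = -4 + ((2*r)/(-35 + r))/3 = -4 + (2*r/(-35 + r))/3 = -4 + 2*r/(3*(-35 + r)))
T(J(4 - I))**2 = (10*(42 - (4 - 1*5))/(3*(-35 + (4 - 1*5))))**2 = (10*(42 - (4 - 5))/(3*(-35 + (4 - 5))))**2 = (10*(42 - 1*(-1))/(3*(-35 - 1)))**2 = ((10/3)*(42 + 1)/(-36))**2 = ((10/3)*(-1/36)*43)**2 = (-215/54)**2 = 46225/2916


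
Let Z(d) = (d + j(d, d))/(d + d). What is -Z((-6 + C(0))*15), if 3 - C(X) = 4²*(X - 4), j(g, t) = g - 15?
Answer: -121/122 ≈ -0.99180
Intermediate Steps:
j(g, t) = -15 + g
C(X) = 67 - 16*X (C(X) = 3 - 4²*(X - 4) = 3 - 16*(-4 + X) = 3 - (-64 + 16*X) = 3 + (64 - 16*X) = 67 - 16*X)
Z(d) = (-15 + 2*d)/(2*d) (Z(d) = (d + (-15 + d))/(d + d) = (-15 + 2*d)/((2*d)) = (-15 + 2*d)*(1/(2*d)) = (-15 + 2*d)/(2*d))
-Z((-6 + C(0))*15) = -(-15/2 + (-6 + (67 - 16*0))*15)/((-6 + (67 - 16*0))*15) = -(-15/2 + (-6 + (67 + 0))*15)/((-6 + (67 + 0))*15) = -(-15/2 + (-6 + 67)*15)/((-6 + 67)*15) = -(-15/2 + 61*15)/(61*15) = -(-15/2 + 915)/915 = -1815/(915*2) = -1*121/122 = -121/122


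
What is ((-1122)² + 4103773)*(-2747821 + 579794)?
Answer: -11626385167739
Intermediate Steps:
((-1122)² + 4103773)*(-2747821 + 579794) = (1258884 + 4103773)*(-2168027) = 5362657*(-2168027) = -11626385167739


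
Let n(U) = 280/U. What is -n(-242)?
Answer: 140/121 ≈ 1.1570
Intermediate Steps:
-n(-242) = -280/(-242) = -280*(-1)/242 = -1*(-140/121) = 140/121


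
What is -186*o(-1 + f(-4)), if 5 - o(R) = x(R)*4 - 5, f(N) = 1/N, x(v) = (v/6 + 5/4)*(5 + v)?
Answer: 4185/4 ≈ 1046.3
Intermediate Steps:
x(v) = (5 + v)*(5/4 + v/6) (x(v) = (v*(⅙) + 5*(¼))*(5 + v) = (v/6 + 5/4)*(5 + v) = (5/4 + v/6)*(5 + v) = (5 + v)*(5/4 + v/6))
f(N) = 1/N
o(R) = -15 - 25*R/3 - 2*R²/3 (o(R) = 5 - ((25/4 + R²/6 + 25*R/12)*4 - 5) = 5 - ((25 + 2*R²/3 + 25*R/3) - 5) = 5 - (20 + 2*R²/3 + 25*R/3) = 5 + (-20 - 25*R/3 - 2*R²/3) = -15 - 25*R/3 - 2*R²/3)
-186*o(-1 + f(-4)) = -186*(-15 - 25*(-1 + 1/(-4))/3 - 2*(-1 + 1/(-4))²/3) = -186*(-15 - 25*(-1 - ¼)/3 - 2*(-1 - ¼)²/3) = -186*(-15 - 25/3*(-5/4) - 2*(-5/4)²/3) = -186*(-15 + 125/12 - ⅔*25/16) = -186*(-15 + 125/12 - 25/24) = -186*(-45/8) = 4185/4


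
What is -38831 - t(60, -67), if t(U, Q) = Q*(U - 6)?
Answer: -35213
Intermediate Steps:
t(U, Q) = Q*(-6 + U)
-38831 - t(60, -67) = -38831 - (-67)*(-6 + 60) = -38831 - (-67)*54 = -38831 - 1*(-3618) = -38831 + 3618 = -35213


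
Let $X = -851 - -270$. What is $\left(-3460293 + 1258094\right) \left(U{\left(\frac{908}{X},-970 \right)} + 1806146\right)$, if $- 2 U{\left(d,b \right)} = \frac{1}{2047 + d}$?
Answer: $- \frac{9453697204235039473}{2376798} \approx -3.9775 \cdot 10^{12}$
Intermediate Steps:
$X = -581$ ($X = -851 + 270 = -581$)
$U{\left(d,b \right)} = - \frac{1}{2 \left(2047 + d\right)}$
$\left(-3460293 + 1258094\right) \left(U{\left(\frac{908}{X},-970 \right)} + 1806146\right) = \left(-3460293 + 1258094\right) \left(- \frac{1}{4094 + 2 \frac{908}{-581}} + 1806146\right) = - 2202199 \left(- \frac{1}{4094 + 2 \cdot 908 \left(- \frac{1}{581}\right)} + 1806146\right) = - 2202199 \left(- \frac{1}{4094 + 2 \left(- \frac{908}{581}\right)} + 1806146\right) = - 2202199 \left(- \frac{1}{4094 - \frac{1816}{581}} + 1806146\right) = - 2202199 \left(- \frac{1}{\frac{2376798}{581}} + 1806146\right) = - 2202199 \left(\left(-1\right) \frac{581}{2376798} + 1806146\right) = - 2202199 \left(- \frac{581}{2376798} + 1806146\right) = \left(-2202199\right) \frac{4292844199927}{2376798} = - \frac{9453697204235039473}{2376798}$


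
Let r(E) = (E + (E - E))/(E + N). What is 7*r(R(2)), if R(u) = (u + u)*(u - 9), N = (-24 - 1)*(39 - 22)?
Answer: 196/453 ≈ 0.43267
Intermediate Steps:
N = -425 (N = -25*17 = -425)
R(u) = 2*u*(-9 + u) (R(u) = (2*u)*(-9 + u) = 2*u*(-9 + u))
r(E) = E/(-425 + E) (r(E) = (E + (E - E))/(E - 425) = (E + 0)/(-425 + E) = E/(-425 + E))
7*r(R(2)) = 7*((2*2*(-9 + 2))/(-425 + 2*2*(-9 + 2))) = 7*((2*2*(-7))/(-425 + 2*2*(-7))) = 7*(-28/(-425 - 28)) = 7*(-28/(-453)) = 7*(-28*(-1/453)) = 7*(28/453) = 196/453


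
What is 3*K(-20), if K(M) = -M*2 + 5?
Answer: 135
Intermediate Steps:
K(M) = 5 - 2*M (K(M) = -2*M + 5 = 5 - 2*M)
3*K(-20) = 3*(5 - 2*(-20)) = 3*(5 + 40) = 3*45 = 135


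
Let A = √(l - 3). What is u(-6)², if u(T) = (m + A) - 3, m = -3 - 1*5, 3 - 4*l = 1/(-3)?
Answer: (66 - I*√78)²/36 ≈ 118.83 - 32.383*I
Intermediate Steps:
l = ⅚ (l = ¾ - 1/(4*(-3)) = ¾ - (-1)/(4*3) = ¾ - ¼*(-⅓) = ¾ + 1/12 = ⅚ ≈ 0.83333)
m = -8 (m = -3 - 5 = -8)
A = I*√78/6 (A = √(⅚ - 3) = √(-13/6) = I*√78/6 ≈ 1.472*I)
u(T) = -11 + I*√78/6 (u(T) = (-8 + I*√78/6) - 3 = -11 + I*√78/6)
u(-6)² = (-11 + I*√78/6)²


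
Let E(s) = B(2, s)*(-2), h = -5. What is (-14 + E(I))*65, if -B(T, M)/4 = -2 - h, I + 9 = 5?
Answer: 650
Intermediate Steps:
I = -4 (I = -9 + 5 = -4)
B(T, M) = -12 (B(T, M) = -4*(-2 - 1*(-5)) = -4*(-2 + 5) = -4*3 = -12)
E(s) = 24 (E(s) = -12*(-2) = 24)
(-14 + E(I))*65 = (-14 + 24)*65 = 10*65 = 650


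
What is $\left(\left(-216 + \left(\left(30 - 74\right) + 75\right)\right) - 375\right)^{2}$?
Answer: $313600$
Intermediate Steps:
$\left(\left(-216 + \left(\left(30 - 74\right) + 75\right)\right) - 375\right)^{2} = \left(\left(-216 + \left(-44 + 75\right)\right) - 375\right)^{2} = \left(\left(-216 + 31\right) - 375\right)^{2} = \left(-185 - 375\right)^{2} = \left(-560\right)^{2} = 313600$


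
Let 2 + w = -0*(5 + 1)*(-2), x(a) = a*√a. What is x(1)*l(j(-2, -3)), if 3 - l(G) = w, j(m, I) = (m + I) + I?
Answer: 5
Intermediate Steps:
x(a) = a^(3/2)
j(m, I) = m + 2*I (j(m, I) = (I + m) + I = m + 2*I)
w = -2 (w = -2 - 0*(5 + 1)*(-2) = -2 - 0*6*(-2) = -2 - 2*0*(-2) = -2 + 0*(-2) = -2 + 0 = -2)
l(G) = 5 (l(G) = 3 - 1*(-2) = 3 + 2 = 5)
x(1)*l(j(-2, -3)) = 1^(3/2)*5 = 1*5 = 5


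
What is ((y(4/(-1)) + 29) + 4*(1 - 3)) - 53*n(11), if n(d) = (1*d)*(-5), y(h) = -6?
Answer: 2930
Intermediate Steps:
n(d) = -5*d (n(d) = d*(-5) = -5*d)
((y(4/(-1)) + 29) + 4*(1 - 3)) - 53*n(11) = ((-6 + 29) + 4*(1 - 3)) - (-265)*11 = (23 + 4*(-2)) - 53*(-55) = (23 - 8) + 2915 = 15 + 2915 = 2930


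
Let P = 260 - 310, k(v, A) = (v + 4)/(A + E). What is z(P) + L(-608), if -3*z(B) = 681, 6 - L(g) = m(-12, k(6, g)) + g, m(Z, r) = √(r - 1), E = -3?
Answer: 387 - 3*I*√42159/611 ≈ 387.0 - 1.0082*I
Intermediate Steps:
k(v, A) = (4 + v)/(-3 + A) (k(v, A) = (v + 4)/(A - 3) = (4 + v)/(-3 + A))
m(Z, r) = √(-1 + r)
L(g) = 6 - g - √(-1 + 10/(-3 + g)) (L(g) = 6 - (√(-1 + (4 + 6)/(-3 + g)) + g) = 6 - (√(-1 + 10/(-3 + g)) + g) = 6 - (g + √(-1 + 10/(-3 + g))) = 6 + (-g - √(-1 + 10/(-3 + g))) = 6 - g - √(-1 + 10/(-3 + g)))
P = -50
z(B) = -227 (z(B) = -⅓*681 = -227)
z(P) + L(-608) = -227 + (6 - 1*(-608) - √(-(-13 - 608)/(-3 - 608))) = -227 + (6 + 608 - √(-1*(-621)/(-611))) = -227 + (6 + 608 - √(-1*(-1/611)*(-621))) = -227 + (6 + 608 - √(-621/611)) = -227 + (6 + 608 - 3*I*√42159/611) = -227 + (614 - 3*I*√42159/611) = 387 - 3*I*√42159/611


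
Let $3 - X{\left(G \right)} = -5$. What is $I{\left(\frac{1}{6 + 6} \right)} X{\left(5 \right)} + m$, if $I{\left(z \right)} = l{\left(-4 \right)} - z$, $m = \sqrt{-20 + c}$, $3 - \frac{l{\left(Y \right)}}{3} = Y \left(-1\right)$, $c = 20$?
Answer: $- \frac{74}{3} \approx -24.667$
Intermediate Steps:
$l{\left(Y \right)} = 9 + 3 Y$ ($l{\left(Y \right)} = 9 - 3 Y \left(-1\right) = 9 - 3 \left(- Y\right) = 9 + 3 Y$)
$X{\left(G \right)} = 8$ ($X{\left(G \right)} = 3 - -5 = 3 + 5 = 8$)
$m = 0$ ($m = \sqrt{-20 + 20} = \sqrt{0} = 0$)
$I{\left(z \right)} = -3 - z$ ($I{\left(z \right)} = \left(9 + 3 \left(-4\right)\right) - z = \left(9 - 12\right) - z = -3 - z$)
$I{\left(\frac{1}{6 + 6} \right)} X{\left(5 \right)} + m = \left(-3 - \frac{1}{6 + 6}\right) 8 + 0 = \left(-3 - \frac{1}{12}\right) 8 + 0 = \left(- \frac{37}{12}\right) 8 + 0 = - \frac{74}{3} + 0 = - \frac{74}{3}$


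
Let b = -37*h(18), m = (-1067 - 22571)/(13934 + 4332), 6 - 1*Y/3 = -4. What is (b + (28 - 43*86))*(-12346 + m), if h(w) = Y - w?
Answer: 463926881418/9133 ≈ 5.0797e+7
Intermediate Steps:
Y = 30 (Y = 18 - 3*(-4) = 18 + 12 = 30)
h(w) = 30 - w
m = -11819/9133 (m = -23638/18266 = -23638*1/18266 = -11819/9133 ≈ -1.2941)
b = -444 (b = -37*(30 - 1*18) = -37*(30 - 18) = -37*12 = -444)
(b + (28 - 43*86))*(-12346 + m) = (-444 + (28 - 43*86))*(-12346 - 11819/9133) = (-444 + (28 - 3698))*(-112767837/9133) = (-444 - 3670)*(-112767837/9133) = -4114*(-112767837/9133) = 463926881418/9133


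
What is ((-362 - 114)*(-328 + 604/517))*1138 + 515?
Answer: 91530370991/517 ≈ 1.7704e+8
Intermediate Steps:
((-362 - 114)*(-328 + 604/517))*1138 + 515 = -476*(-328 + 604*(1/517))*1138 + 515 = -476*(-328 + 604/517)*1138 + 515 = -476*(-168972/517)*1138 + 515 = (80430672/517)*1138 + 515 = 91530104736/517 + 515 = 91530370991/517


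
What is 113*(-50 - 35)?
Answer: -9605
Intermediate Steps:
113*(-50 - 35) = 113*(-85) = -9605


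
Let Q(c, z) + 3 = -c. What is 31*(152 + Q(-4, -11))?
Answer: 4743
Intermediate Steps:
Q(c, z) = -3 - c
31*(152 + Q(-4, -11)) = 31*(152 + (-3 - 1*(-4))) = 31*(152 + (-3 + 4)) = 31*(152 + 1) = 31*153 = 4743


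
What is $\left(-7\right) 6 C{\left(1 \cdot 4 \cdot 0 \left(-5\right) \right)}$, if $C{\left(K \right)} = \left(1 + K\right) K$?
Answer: $0$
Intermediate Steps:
$C{\left(K \right)} = K \left(1 + K\right)$
$\left(-7\right) 6 C{\left(1 \cdot 4 \cdot 0 \left(-5\right) \right)} = \left(-7\right) 6 \cdot 1 \cdot 4 \cdot 0 \left(-5\right) \left(1 + 1 \cdot 4 \cdot 0 \left(-5\right)\right) = - 42 \cdot 1 \cdot 0 \left(-5\right) \left(1 + 1 \cdot 0 \left(-5\right)\right) = - 42 \cdot 0 \left(-5\right) \left(1 + 0 \left(-5\right)\right) = - 42 \cdot 0 \left(1 + 0\right) = - 42 \cdot 0 \cdot 1 = \left(-42\right) 0 = 0$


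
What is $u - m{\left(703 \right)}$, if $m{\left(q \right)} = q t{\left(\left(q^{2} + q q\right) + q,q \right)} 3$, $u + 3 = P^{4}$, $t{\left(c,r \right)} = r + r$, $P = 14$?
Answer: $-2926841$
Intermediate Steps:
$t{\left(c,r \right)} = 2 r$
$u = 38413$ ($u = -3 + 14^{4} = -3 + 38416 = 38413$)
$m{\left(q \right)} = 6 q^{2}$ ($m{\left(q \right)} = q 2 q 3 = 2 q^{2} \cdot 3 = 6 q^{2}$)
$u - m{\left(703 \right)} = 38413 - 6 \cdot 703^{2} = 38413 - 6 \cdot 494209 = 38413 - 2965254 = -2926841$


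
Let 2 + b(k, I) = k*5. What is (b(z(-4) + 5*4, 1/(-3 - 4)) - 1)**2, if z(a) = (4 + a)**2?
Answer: 9409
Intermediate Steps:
b(k, I) = -2 + 5*k (b(k, I) = -2 + k*5 = -2 + 5*k)
(b(z(-4) + 5*4, 1/(-3 - 4)) - 1)**2 = ((-2 + 5*((4 - 4)**2 + 5*4)) - 1)**2 = ((-2 + 5*(0**2 + 20)) - 1)**2 = ((-2 + 5*(0 + 20)) - 1)**2 = ((-2 + 5*20) - 1)**2 = ((-2 + 100) - 1)**2 = (98 - 1)**2 = 97**2 = 9409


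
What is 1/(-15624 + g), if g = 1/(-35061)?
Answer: -35061/547793065 ≈ -6.4004e-5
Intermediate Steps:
g = -1/35061 ≈ -2.8522e-5
1/(-15624 + g) = 1/(-15624 - 1/35061) = 1/(-547793065/35061) = -35061/547793065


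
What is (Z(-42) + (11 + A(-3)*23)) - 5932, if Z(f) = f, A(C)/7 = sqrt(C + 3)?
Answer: -5963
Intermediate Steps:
A(C) = 7*sqrt(3 + C) (A(C) = 7*sqrt(C + 3) = 7*sqrt(3 + C))
(Z(-42) + (11 + A(-3)*23)) - 5932 = (-42 + (11 + (7*sqrt(3 - 3))*23)) - 5932 = (-42 + (11 + (7*sqrt(0))*23)) - 5932 = (-42 + (11 + (7*0)*23)) - 5932 = (-42 + (11 + 0*23)) - 5932 = (-42 + (11 + 0)) - 5932 = (-42 + 11) - 5932 = -31 - 5932 = -5963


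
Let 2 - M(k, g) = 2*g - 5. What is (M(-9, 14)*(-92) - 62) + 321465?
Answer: 323335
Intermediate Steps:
M(k, g) = 7 - 2*g (M(k, g) = 2 - (2*g - 5) = 2 - (-5 + 2*g) = 2 + (5 - 2*g) = 7 - 2*g)
(M(-9, 14)*(-92) - 62) + 321465 = ((7 - 2*14)*(-92) - 62) + 321465 = ((7 - 28)*(-92) - 62) + 321465 = (-21*(-92) - 62) + 321465 = (1932 - 62) + 321465 = 1870 + 321465 = 323335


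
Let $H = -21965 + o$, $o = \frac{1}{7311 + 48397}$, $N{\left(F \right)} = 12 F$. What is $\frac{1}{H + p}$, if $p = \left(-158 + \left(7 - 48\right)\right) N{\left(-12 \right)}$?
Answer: $\frac{55708}{372742229} \approx 0.00014945$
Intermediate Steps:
$o = \frac{1}{55708} \approx 1.7951 \cdot 10^{-5}$
$p = 28656$ ($p = \left(-158 + \left(7 - 48\right)\right) 12 \left(-12\right) = \left(-158 + \left(7 - 48\right)\right) \left(-144\right) = \left(-158 - 41\right) \left(-144\right) = \left(-199\right) \left(-144\right) = 28656$)
$H = - \frac{1223626219}{55708}$ ($H = -21965 + \frac{1}{55708} = - \frac{1223626219}{55708} \approx -21965.0$)
$\frac{1}{H + p} = \frac{1}{- \frac{1223626219}{55708} + 28656} = \frac{1}{\frac{372742229}{55708}} = \frac{55708}{372742229}$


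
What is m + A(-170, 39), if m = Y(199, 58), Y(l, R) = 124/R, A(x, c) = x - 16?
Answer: -5332/29 ≈ -183.86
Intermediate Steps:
A(x, c) = -16 + x
m = 62/29 (m = 124/58 = 124*(1/58) = 62/29 ≈ 2.1379)
m + A(-170, 39) = 62/29 + (-16 - 170) = 62/29 - 186 = -5332/29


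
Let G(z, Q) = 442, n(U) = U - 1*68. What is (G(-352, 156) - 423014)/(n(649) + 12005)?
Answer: -211286/6293 ≈ -33.575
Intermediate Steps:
n(U) = -68 + U (n(U) = U - 68 = -68 + U)
(G(-352, 156) - 423014)/(n(649) + 12005) = (442 - 423014)/((-68 + 649) + 12005) = -422572/(581 + 12005) = -422572/12586 = -422572*1/12586 = -211286/6293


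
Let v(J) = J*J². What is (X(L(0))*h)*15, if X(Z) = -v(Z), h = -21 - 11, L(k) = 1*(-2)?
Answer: -3840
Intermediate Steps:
v(J) = J³
L(k) = -2
h = -32
X(Z) = -Z³
(X(L(0))*h)*15 = (-1*(-2)³*(-32))*15 = (-1*(-8)*(-32))*15 = (8*(-32))*15 = -256*15 = -3840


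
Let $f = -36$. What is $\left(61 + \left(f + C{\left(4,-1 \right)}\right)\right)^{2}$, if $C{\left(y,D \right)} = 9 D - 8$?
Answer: $64$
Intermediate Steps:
$C{\left(y,D \right)} = -8 + 9 D$
$\left(61 + \left(f + C{\left(4,-1 \right)}\right)\right)^{2} = \left(61 + \left(-36 + \left(-8 + 9 \left(-1\right)\right)\right)\right)^{2} = \left(61 - 53\right)^{2} = 8^{2} = 64$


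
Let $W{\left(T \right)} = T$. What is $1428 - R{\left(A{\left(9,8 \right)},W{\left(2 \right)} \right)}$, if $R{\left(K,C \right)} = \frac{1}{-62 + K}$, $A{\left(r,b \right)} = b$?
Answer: $\frac{77113}{54} \approx 1428.0$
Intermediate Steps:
$1428 - R{\left(A{\left(9,8 \right)},W{\left(2 \right)} \right)} = 1428 - \frac{1}{-62 + 8} = 1428 - \frac{1}{-54} = 1428 - - \frac{1}{54} = 1428 + \frac{1}{54} = \frac{77113}{54}$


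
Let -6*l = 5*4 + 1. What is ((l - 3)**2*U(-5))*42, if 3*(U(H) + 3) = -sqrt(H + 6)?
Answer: -5915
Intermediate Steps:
l = -7/2 (l = -(5*4 + 1)/6 = -(20 + 1)/6 = -1/6*21 = -7/2 ≈ -3.5000)
U(H) = -3 - sqrt(6 + H)/3 (U(H) = -3 + (-sqrt(H + 6))/3 = -3 + (-sqrt(6 + H))/3 = -3 - sqrt(6 + H)/3)
((l - 3)**2*U(-5))*42 = ((-7/2 - 3)**2*(-3 - sqrt(6 - 5)/3))*42 = ((-13/2)**2*(-3 - sqrt(1)/3))*42 = (169*(-3 - 1/3*1)/4)*42 = (169*(-3 - 1/3)/4)*42 = ((169/4)*(-10/3))*42 = -845/6*42 = -5915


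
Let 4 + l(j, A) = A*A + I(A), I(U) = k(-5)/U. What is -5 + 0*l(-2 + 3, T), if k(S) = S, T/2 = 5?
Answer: -5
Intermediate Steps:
T = 10 (T = 2*5 = 10)
I(U) = -5/U
l(j, A) = -4 + A² - 5/A (l(j, A) = -4 + (A*A - 5/A) = -4 + (A² - 5/A) = -4 + A² - 5/A)
-5 + 0*l(-2 + 3, T) = -5 + 0*(-4 + 10² - 5/10) = -5 + 0*(-4 + 100 - 5*⅒) = -5 + 0*(-4 + 100 - ½) = -5 + 0*(191/2) = -5 + 0 = -5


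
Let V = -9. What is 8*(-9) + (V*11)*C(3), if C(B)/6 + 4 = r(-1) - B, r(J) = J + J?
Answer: 5274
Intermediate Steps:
r(J) = 2*J
C(B) = -36 - 6*B (C(B) = -24 + 6*(2*(-1) - B) = -24 + 6*(-2 - B) = -24 + (-12 - 6*B) = -36 - 6*B)
8*(-9) + (V*11)*C(3) = 8*(-9) + (-9*11)*(-36 - 6*3) = -72 - 99*(-36 - 18) = -72 - 99*(-54) = -72 + 5346 = 5274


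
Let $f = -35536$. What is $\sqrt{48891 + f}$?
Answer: $\sqrt{13355} \approx 115.56$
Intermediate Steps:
$\sqrt{48891 + f} = \sqrt{48891 - 35536} = \sqrt{13355}$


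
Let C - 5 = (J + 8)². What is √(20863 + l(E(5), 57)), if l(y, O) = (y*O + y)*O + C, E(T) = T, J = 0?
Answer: √37462 ≈ 193.55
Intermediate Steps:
C = 69 (C = 5 + (0 + 8)² = 5 + 8² = 5 + 64 = 69)
l(y, O) = 69 + O*(y + O*y) (l(y, O) = (y*O + y)*O + 69 = (O*y + y)*O + 69 = (y + O*y)*O + 69 = O*(y + O*y) + 69 = 69 + O*(y + O*y))
√(20863 + l(E(5), 57)) = √(20863 + (69 + 57*5 + 5*57²)) = √(20863 + (69 + 285 + 5*3249)) = √(20863 + (69 + 285 + 16245)) = √(20863 + 16599) = √37462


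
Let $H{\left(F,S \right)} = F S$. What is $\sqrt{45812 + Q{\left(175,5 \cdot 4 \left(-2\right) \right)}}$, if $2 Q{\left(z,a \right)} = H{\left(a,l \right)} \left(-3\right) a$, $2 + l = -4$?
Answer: $2 \sqrt{15053} \approx 245.38$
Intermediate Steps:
$l = -6$ ($l = -2 - 4 = -6$)
$Q{\left(z,a \right)} = 9 a^{2}$ ($Q{\left(z,a \right)} = \frac{a \left(-6\right) \left(-3\right) a}{2} = \frac{- 6 a \left(-3\right) a}{2} = \frac{18 a a}{2} = \frac{18 a^{2}}{2} = 9 a^{2}$)
$\sqrt{45812 + Q{\left(175,5 \cdot 4 \left(-2\right) \right)}} = \sqrt{45812 + 9 \left(5 \cdot 4 \left(-2\right)\right)^{2}} = \sqrt{45812 + 9 \left(20 \left(-2\right)\right)^{2}} = \sqrt{45812 + 9 \left(-40\right)^{2}} = \sqrt{45812 + 9 \cdot 1600} = \sqrt{45812 + 14400} = \sqrt{60212} = 2 \sqrt{15053}$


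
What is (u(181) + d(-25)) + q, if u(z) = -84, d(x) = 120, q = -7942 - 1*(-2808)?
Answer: -5098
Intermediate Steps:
q = -5134 (q = -7942 + 2808 = -5134)
(u(181) + d(-25)) + q = (-84 + 120) - 5134 = 36 - 5134 = -5098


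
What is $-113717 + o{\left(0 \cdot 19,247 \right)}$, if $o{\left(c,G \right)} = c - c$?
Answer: $-113717$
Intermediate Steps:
$o{\left(c,G \right)} = 0$
$-113717 + o{\left(0 \cdot 19,247 \right)} = -113717 + 0 = -113717$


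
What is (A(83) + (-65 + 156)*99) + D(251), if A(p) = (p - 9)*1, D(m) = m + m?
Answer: 9585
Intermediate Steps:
D(m) = 2*m
A(p) = -9 + p (A(p) = (-9 + p)*1 = -9 + p)
(A(83) + (-65 + 156)*99) + D(251) = ((-9 + 83) + (-65 + 156)*99) + 2*251 = (74 + 91*99) + 502 = (74 + 9009) + 502 = 9083 + 502 = 9585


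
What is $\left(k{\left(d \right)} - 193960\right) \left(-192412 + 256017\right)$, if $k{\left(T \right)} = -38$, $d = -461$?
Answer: $-12339242790$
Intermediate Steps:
$\left(k{\left(d \right)} - 193960\right) \left(-192412 + 256017\right) = \left(-38 - 193960\right) \left(-192412 + 256017\right) = \left(-193998\right) 63605 = -12339242790$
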